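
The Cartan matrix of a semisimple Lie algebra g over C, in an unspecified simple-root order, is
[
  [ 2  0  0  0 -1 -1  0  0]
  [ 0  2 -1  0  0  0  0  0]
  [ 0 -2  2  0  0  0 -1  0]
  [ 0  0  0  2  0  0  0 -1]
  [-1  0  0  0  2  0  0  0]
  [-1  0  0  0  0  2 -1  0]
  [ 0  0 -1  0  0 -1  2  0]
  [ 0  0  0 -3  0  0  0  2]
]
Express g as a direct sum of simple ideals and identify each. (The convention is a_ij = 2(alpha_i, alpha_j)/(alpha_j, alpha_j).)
type B_6 + type G_2

The diagram associated to this matrix has two connected components: the simple roots {alpha_1, alpha_2, alpha_3, alpha_5, alpha_6, alpha_7} form a chain of 6 nodes with a double edge at one end; the terminal node there is the unique short simple root (B_6), and {alpha_4, alpha_8} form two nodes joined by a triple edge (G_2). A semisimple Lie algebra decomposes uniquely as the direct sum of simple ideals, one per connected component of its Dynkin diagram, so g ≅ B_6 ⊕ G_2 (dimension 78 + 14 = 92).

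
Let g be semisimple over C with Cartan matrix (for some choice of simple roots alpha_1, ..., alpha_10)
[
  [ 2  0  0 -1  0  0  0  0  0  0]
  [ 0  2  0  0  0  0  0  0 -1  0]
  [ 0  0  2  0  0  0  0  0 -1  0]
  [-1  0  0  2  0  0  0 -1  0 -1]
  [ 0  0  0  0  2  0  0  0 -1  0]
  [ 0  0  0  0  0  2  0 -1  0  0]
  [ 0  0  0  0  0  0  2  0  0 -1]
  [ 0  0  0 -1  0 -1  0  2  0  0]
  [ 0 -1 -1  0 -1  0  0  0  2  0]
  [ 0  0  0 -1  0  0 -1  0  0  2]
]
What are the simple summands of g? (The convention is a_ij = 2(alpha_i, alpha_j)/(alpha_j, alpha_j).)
D_4 + E_6

The diagram associated to this matrix has two connected components: the simple roots {alpha_2, alpha_3, alpha_5, alpha_9} form a chain of 2 nodes with a fork of two nodes at one end (D_4), and {alpha_1, alpha_4, alpha_6, alpha_7, alpha_8, alpha_10} form a chain of 5 nodes with one extra node attached to the third node from one end (E_6). A semisimple Lie algebra decomposes uniquely as the direct sum of simple ideals, one per connected component of its Dynkin diagram, so g ≅ D_4 ⊕ E_6 (dimension 28 + 78 = 106).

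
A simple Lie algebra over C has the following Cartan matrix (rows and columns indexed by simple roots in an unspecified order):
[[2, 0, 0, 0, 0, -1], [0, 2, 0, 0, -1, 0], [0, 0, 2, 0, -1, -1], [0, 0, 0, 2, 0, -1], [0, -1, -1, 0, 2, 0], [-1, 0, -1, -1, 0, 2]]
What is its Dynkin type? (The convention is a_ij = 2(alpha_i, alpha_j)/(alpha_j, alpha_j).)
type D_6

The matrix has rank 6 with 2's on the diagonal. Reading the off-diagonal entries as Dynkin edges (a single edge where a_ij = a_ji = -1; a double or triple edge where a_ij * a_ji = 2 or 3), the diagram is a chain of 4 nodes with a fork of two nodes at one end (D_6). One simple-root ordering that puts it in standard form is (alpha_2, alpha_5, alpha_3, alpha_6, alpha_4, alpha_1). So the algebra is type D_6, i.e. so(12).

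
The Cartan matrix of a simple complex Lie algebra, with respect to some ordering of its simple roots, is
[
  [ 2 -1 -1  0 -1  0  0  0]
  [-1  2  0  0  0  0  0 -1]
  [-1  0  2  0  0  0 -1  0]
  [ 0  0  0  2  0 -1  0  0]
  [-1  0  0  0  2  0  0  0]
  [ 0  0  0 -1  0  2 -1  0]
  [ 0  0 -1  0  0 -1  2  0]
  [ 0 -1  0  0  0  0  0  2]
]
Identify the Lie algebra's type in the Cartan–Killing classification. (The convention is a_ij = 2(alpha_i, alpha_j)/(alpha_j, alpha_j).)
E_8

The matrix has rank 8 with 2's on the diagonal. Reading the off-diagonal entries as Dynkin edges (a single edge where a_ij = a_ji = -1; a double or triple edge where a_ij * a_ji = 2 or 3), the diagram is a chain of 7 nodes with one extra node attached to the third node from one end (E_8). One simple-root ordering that puts it in standard form is (alpha_8, alpha_5, alpha_2, alpha_1, alpha_3, alpha_7, alpha_6, alpha_4). So the algebra is type E_8.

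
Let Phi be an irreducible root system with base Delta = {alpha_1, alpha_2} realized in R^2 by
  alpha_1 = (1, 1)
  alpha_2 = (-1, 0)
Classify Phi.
Compute the Cartan integers a_ij = 2(alpha_i, alpha_j)/(alpha_j, alpha_j); the resulting 2x2 Cartan matrix is
[[2, -2], [-1, 2]].
The roots have two lengths (squared-length ratio 2:1); the short ones are alpha_{2}. The associated Dynkin diagram is a chain of 2 nodes with a double edge at one end; the terminal node there is the unique short simple root (B_2), so the type is B_2 (the algebra so(5)).

B_2 (so(5))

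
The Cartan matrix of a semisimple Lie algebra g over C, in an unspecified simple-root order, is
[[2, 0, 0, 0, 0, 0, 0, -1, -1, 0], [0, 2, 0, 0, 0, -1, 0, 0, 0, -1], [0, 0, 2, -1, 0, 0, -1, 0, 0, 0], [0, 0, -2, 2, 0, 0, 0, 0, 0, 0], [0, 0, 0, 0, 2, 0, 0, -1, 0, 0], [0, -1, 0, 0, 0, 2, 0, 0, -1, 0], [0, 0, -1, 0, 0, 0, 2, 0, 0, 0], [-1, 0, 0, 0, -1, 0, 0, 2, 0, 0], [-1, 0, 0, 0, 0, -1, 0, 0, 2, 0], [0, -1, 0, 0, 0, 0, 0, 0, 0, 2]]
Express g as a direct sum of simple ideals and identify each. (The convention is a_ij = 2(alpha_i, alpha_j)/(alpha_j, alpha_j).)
A_7 (sl(8)) ⊕ C_3 (sp(6))

The diagram associated to this matrix has two connected components: the simple roots {alpha_1, alpha_2, alpha_5, alpha_6, alpha_8, alpha_9, alpha_10} form a chain of 7 nodes with single edges (A_7), and {alpha_3, alpha_4, alpha_7} form a chain of 3 nodes with a double edge at one end; the terminal node there is the unique long simple root (C_3). A semisimple Lie algebra decomposes uniquely as the direct sum of simple ideals, one per connected component of its Dynkin diagram, so g ≅ A_7 ⊕ C_3 (dimension 63 + 21 = 84).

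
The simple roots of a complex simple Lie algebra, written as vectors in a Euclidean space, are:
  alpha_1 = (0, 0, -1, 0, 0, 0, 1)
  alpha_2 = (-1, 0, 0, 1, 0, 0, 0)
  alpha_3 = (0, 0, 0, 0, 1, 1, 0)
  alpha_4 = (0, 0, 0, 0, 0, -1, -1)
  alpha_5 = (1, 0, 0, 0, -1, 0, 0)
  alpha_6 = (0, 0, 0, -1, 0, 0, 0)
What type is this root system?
type B_6

Compute the Cartan integers a_ij = 2(alpha_i, alpha_j)/(alpha_j, alpha_j); the resulting 6x6 Cartan matrix is
[[2, 0, 0, -1, 0, 0], [0, 2, 0, 0, -1, -2], [0, 0, 2, -1, -1, 0], [-1, 0, -1, 2, 0, 0], [0, -1, -1, 0, 2, 0], [0, -1, 0, 0, 0, 2]].
The roots have two lengths (squared-length ratio 2:1); the short ones are alpha_{6}. The associated Dynkin diagram is a chain of 6 nodes with a double edge at one end; the terminal node there is the unique short simple root (B_6), so the type is B_6 (the algebra so(13)).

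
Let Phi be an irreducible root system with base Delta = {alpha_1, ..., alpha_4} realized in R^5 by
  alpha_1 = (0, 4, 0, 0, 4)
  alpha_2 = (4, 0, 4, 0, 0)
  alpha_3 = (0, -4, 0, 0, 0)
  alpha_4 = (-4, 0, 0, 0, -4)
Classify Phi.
Compute the Cartan integers a_ij = 2(alpha_i, alpha_j)/(alpha_j, alpha_j); the resulting 4x4 Cartan matrix is
[[2, 0, -2, -1], [0, 2, 0, -1], [-1, 0, 2, 0], [-1, -1, 0, 2]].
The roots have two lengths (squared-length ratio 2:1); the short ones are alpha_{3}. The associated Dynkin diagram is a chain of 4 nodes with a double edge at one end; the terminal node there is the unique short simple root (B_4), so the type is B_4 (the algebra so(9)).

type B_4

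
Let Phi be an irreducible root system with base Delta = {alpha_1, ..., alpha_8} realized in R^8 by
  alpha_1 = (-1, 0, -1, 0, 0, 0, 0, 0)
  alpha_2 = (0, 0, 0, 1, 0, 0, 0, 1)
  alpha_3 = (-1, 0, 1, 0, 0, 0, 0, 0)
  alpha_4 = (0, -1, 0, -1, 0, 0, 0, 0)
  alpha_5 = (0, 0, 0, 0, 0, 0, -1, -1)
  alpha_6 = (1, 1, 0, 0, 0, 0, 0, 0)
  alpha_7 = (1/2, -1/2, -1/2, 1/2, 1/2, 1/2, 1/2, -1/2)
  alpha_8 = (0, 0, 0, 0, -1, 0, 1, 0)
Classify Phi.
type E_8

Compute the Cartan integers a_ij = 2(alpha_i, alpha_j)/(alpha_j, alpha_j); the resulting 8x8 Cartan matrix is
[[2, 0, 0, 0, 0, -1, 0, 0], [0, 2, 0, -1, -1, 0, 0, 0], [0, 0, 2, 0, 0, -1, -1, 0], [0, -1, 0, 2, 0, -1, 0, 0], [0, -1, 0, 0, 2, 0, 0, -1], [-1, 0, -1, -1, 0, 2, 0, 0], [0, 0, -1, 0, 0, 0, 2, 0], [0, 0, 0, 0, -1, 0, 0, 2]].
All simple roots have the same length, so the diagram is simply laced. The associated Dynkin diagram is a chain of 7 nodes with one extra node attached to the third node from one end (E_8), so the type is E_8.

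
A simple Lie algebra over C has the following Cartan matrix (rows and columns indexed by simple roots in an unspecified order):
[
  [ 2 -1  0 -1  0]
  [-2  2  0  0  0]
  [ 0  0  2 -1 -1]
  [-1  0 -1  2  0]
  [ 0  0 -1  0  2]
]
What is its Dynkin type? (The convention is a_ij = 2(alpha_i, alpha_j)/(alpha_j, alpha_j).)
The matrix has rank 5 with 2's on the diagonal. Reading the off-diagonal entries as Dynkin edges (a single edge where a_ij = a_ji = -1; a double or triple edge where a_ij * a_ji = 2 or 3), the diagram is a chain of 5 nodes with a double edge at one end; the terminal node there is the unique long simple root (C_5). One simple-root ordering that puts it in standard form is (alpha_5, alpha_3, alpha_4, alpha_1, alpha_2). So the algebra is type C_5, i.e. sp(10).

C_5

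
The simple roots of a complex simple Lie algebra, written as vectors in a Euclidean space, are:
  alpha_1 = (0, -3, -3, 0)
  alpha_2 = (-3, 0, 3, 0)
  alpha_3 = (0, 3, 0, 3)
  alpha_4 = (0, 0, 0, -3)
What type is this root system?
B4

Compute the Cartan integers a_ij = 2(alpha_i, alpha_j)/(alpha_j, alpha_j); the resulting 4x4 Cartan matrix is
[[2, -1, -1, 0], [-1, 2, 0, 0], [-1, 0, 2, -2], [0, 0, -1, 2]].
The roots have two lengths (squared-length ratio 2:1); the short ones are alpha_{4}. The associated Dynkin diagram is a chain of 4 nodes with a double edge at one end; the terminal node there is the unique short simple root (B_4), so the type is B_4 (the algebra so(9)).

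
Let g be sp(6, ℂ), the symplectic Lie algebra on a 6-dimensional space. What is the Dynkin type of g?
C_3 (sp(6))

This is sp(6), which has dimension 6(6+1)/2 = 21 and rank 6/2 = 3. In the classification of classical Lie algebras, the symplectic algebra sp(2n) has type C_n; here n = 3, so the Dynkin diagram is a chain of 3 nodes with a double edge at one end; the terminal node there is the unique long simple root (C_3). Hence the type is C_3.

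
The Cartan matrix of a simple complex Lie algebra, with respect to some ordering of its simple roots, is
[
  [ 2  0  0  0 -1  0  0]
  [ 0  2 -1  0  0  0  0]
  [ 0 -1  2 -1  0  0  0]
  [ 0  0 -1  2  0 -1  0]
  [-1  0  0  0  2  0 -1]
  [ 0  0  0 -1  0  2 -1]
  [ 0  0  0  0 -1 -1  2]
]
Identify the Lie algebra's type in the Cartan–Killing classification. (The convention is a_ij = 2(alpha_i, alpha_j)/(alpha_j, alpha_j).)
The matrix has rank 7 with 2's on the diagonal. Reading the off-diagonal entries as Dynkin edges (a single edge where a_ij = a_ji = -1; a double or triple edge where a_ij * a_ji = 2 or 3), the diagram is a chain of 7 nodes with single edges (A_7). One simple-root ordering that puts it in standard form is (alpha_2, alpha_3, alpha_4, alpha_6, alpha_7, alpha_5, alpha_1). So the algebra is type A_7, i.e. sl(8).

A_7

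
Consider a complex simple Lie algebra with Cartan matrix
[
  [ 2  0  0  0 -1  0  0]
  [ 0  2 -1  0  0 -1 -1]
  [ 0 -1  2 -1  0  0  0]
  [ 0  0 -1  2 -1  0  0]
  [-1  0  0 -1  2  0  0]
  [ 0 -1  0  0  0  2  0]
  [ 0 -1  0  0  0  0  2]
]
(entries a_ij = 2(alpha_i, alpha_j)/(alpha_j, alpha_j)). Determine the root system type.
The matrix has rank 7 with 2's on the diagonal. Reading the off-diagonal entries as Dynkin edges (a single edge where a_ij = a_ji = -1; a double or triple edge where a_ij * a_ji = 2 or 3), the diagram is a chain of 5 nodes with a fork of two nodes at one end (D_7). One simple-root ordering that puts it in standard form is (alpha_1, alpha_5, alpha_4, alpha_3, alpha_2, alpha_6, alpha_7). So the algebra is type D_7, i.e. so(14).

D_7 (so(14))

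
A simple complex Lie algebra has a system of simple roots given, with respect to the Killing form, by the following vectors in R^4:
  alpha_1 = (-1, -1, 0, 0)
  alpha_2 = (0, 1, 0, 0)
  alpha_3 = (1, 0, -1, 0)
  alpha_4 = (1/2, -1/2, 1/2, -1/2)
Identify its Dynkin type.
Compute the Cartan integers a_ij = 2(alpha_i, alpha_j)/(alpha_j, alpha_j); the resulting 4x4 Cartan matrix is
[[2, -2, -1, 0], [-1, 2, 0, -1], [-1, 0, 2, 0], [0, -1, 0, 2]].
The roots have two lengths (squared-length ratio 2:1); the short ones are alpha_{2,4}. The associated Dynkin diagram is a chain of 4 nodes with a double edge between the middle two (F_4), so the type is F_4.

type F_4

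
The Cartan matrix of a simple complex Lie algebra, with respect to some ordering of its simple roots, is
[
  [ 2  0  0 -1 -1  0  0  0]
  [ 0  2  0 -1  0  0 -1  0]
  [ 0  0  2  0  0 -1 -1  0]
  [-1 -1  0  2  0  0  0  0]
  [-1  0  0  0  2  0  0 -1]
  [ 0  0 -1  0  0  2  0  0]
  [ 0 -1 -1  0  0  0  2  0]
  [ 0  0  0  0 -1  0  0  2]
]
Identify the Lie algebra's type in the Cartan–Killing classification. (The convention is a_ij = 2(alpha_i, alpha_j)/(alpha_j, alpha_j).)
The matrix has rank 8 with 2's on the diagonal. Reading the off-diagonal entries as Dynkin edges (a single edge where a_ij = a_ji = -1; a double or triple edge where a_ij * a_ji = 2 or 3), the diagram is a chain of 8 nodes with single edges (A_8). One simple-root ordering that puts it in standard form is (alpha_6, alpha_3, alpha_7, alpha_2, alpha_4, alpha_1, alpha_5, alpha_8). So the algebra is type A_8, i.e. sl(9).

A8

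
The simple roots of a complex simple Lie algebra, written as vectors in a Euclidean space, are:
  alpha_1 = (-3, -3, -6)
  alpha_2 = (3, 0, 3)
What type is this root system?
Compute the Cartan integers a_ij = 2(alpha_i, alpha_j)/(alpha_j, alpha_j); the resulting 2x2 Cartan matrix is
[[2, -3], [-1, 2]].
The roots have two lengths (squared-length ratio 3:1); the short ones are alpha_{2}. The associated Dynkin diagram is two nodes joined by a triple edge (G_2), so the type is G_2.

type G_2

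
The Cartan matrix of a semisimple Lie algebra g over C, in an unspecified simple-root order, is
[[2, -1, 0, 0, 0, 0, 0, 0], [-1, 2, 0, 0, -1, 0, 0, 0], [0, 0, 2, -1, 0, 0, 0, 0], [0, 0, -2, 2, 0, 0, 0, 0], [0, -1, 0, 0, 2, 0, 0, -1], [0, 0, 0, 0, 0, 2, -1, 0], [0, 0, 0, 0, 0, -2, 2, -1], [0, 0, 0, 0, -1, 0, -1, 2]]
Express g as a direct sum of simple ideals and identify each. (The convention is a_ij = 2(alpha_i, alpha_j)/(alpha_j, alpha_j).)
B_2 (so(5)) ⊕ B_6 (so(13))

The diagram associated to this matrix has two connected components: the simple roots {alpha_3, alpha_4} form a chain of 2 nodes with a double edge at one end; the terminal node there is the unique short simple root (B_2), and {alpha_1, alpha_2, alpha_5, alpha_6, alpha_7, alpha_8} form a chain of 6 nodes with a double edge at one end; the terminal node there is the unique short simple root (B_6). A semisimple Lie algebra decomposes uniquely as the direct sum of simple ideals, one per connected component of its Dynkin diagram, so g ≅ B_2 ⊕ B_6 (dimension 10 + 78 = 88).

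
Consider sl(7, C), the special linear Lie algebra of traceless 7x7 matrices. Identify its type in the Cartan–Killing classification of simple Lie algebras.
This is sl(7), which has dimension 7^2 - 1 = 48 and rank 7 - 1 = 6 (a Cartan subalgebra is the diagonal traceless matrices). In the classification of classical Lie algebras, the special linear algebra sl(n+1) has type A_n; here n = 6, so the Dynkin diagram is a chain of 6 nodes with single edges (A_6). Hence the type is A_6.

A_6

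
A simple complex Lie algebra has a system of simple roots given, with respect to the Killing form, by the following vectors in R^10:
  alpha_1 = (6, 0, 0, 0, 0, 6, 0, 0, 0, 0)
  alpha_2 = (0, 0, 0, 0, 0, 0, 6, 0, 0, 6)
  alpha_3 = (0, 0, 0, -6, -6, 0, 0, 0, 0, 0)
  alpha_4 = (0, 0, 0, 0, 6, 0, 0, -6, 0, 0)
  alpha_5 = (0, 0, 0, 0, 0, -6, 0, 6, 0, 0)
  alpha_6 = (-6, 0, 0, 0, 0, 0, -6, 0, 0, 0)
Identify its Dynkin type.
type A_6

Compute the Cartan integers a_ij = 2(alpha_i, alpha_j)/(alpha_j, alpha_j); the resulting 6x6 Cartan matrix is
[[2, 0, 0, 0, -1, -1], [0, 2, 0, 0, 0, -1], [0, 0, 2, -1, 0, 0], [0, 0, -1, 2, -1, 0], [-1, 0, 0, -1, 2, 0], [-1, -1, 0, 0, 0, 2]].
All simple roots have the same length, so the diagram is simply laced. The associated Dynkin diagram is a chain of 6 nodes with single edges (A_6), so the type is A_6 (the algebra sl(7)).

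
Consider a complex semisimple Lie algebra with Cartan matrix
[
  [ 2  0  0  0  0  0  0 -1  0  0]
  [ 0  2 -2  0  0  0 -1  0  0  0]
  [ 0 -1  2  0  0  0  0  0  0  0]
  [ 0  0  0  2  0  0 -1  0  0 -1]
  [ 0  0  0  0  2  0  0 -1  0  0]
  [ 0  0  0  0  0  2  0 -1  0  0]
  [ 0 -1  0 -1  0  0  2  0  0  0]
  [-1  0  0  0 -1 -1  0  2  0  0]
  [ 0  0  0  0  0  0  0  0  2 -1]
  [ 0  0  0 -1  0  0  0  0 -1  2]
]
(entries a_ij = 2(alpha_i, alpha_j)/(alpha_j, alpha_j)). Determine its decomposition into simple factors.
The diagram associated to this matrix has two connected components: the simple roots {alpha_2, alpha_3, alpha_4, alpha_7, alpha_9, alpha_10} form a chain of 6 nodes with a double edge at one end; the terminal node there is the unique short simple root (B_6), and {alpha_1, alpha_5, alpha_6, alpha_8} form a chain of 2 nodes with a fork of two nodes at one end (D_4). A semisimple Lie algebra decomposes uniquely as the direct sum of simple ideals, one per connected component of its Dynkin diagram, so g ≅ B_6 ⊕ D_4 (dimension 78 + 28 = 106).

type B_6 ⊕ type D_4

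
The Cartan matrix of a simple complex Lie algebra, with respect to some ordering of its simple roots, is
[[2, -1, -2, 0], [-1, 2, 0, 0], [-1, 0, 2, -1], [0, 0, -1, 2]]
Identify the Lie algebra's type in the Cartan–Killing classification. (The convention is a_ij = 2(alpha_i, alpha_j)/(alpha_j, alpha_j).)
F_4

The matrix has rank 4 with 2's on the diagonal. Reading the off-diagonal entries as Dynkin edges (a single edge where a_ij = a_ji = -1; a double or triple edge where a_ij * a_ji = 2 or 3), the diagram is a chain of 4 nodes with a double edge between the middle two (F_4). One simple-root ordering that puts it in standard form is (alpha_2, alpha_1, alpha_3, alpha_4). So the algebra is type F_4.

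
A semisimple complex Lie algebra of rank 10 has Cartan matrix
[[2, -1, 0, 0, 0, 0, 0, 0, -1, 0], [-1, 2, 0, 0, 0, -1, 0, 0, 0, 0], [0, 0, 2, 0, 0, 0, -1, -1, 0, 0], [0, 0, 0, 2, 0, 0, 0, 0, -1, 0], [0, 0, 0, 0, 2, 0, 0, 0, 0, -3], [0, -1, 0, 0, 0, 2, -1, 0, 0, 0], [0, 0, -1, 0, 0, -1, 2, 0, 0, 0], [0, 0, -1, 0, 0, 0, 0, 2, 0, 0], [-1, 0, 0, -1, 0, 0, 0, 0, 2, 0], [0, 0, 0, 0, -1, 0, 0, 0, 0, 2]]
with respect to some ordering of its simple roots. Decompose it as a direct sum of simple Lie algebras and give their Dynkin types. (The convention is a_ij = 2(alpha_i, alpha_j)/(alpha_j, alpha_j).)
The diagram associated to this matrix has two connected components: the simple roots {alpha_1, alpha_2, alpha_3, alpha_4, alpha_6, alpha_7, alpha_8, alpha_9} form a chain of 8 nodes with single edges (A_8), and {alpha_5, alpha_10} form two nodes joined by a triple edge (G_2). A semisimple Lie algebra decomposes uniquely as the direct sum of simple ideals, one per connected component of its Dynkin diagram, so g ≅ A_8 ⊕ G_2 (dimension 80 + 14 = 94).

type A_8 ⊕ type G_2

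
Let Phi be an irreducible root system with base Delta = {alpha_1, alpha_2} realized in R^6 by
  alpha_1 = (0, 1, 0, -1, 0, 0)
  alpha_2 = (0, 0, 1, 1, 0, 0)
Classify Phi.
type A_2

Compute the Cartan integers a_ij = 2(alpha_i, alpha_j)/(alpha_j, alpha_j); the resulting 2x2 Cartan matrix is
[[2, -1], [-1, 2]].
All simple roots have the same length, so the diagram is simply laced. The associated Dynkin diagram is a chain of 2 nodes with single edges (A_2), so the type is A_2 (the algebra sl(3)).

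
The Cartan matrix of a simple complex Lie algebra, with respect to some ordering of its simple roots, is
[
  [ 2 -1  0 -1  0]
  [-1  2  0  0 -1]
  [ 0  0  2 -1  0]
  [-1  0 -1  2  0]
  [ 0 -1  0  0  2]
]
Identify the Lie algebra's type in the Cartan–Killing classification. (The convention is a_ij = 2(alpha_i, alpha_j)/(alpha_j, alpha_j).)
The matrix has rank 5 with 2's on the diagonal. Reading the off-diagonal entries as Dynkin edges (a single edge where a_ij = a_ji = -1; a double or triple edge where a_ij * a_ji = 2 or 3), the diagram is a chain of 5 nodes with single edges (A_5). One simple-root ordering that puts it in standard form is (alpha_5, alpha_2, alpha_1, alpha_4, alpha_3). So the algebra is type A_5, i.e. sl(6).

A_5 (sl(6))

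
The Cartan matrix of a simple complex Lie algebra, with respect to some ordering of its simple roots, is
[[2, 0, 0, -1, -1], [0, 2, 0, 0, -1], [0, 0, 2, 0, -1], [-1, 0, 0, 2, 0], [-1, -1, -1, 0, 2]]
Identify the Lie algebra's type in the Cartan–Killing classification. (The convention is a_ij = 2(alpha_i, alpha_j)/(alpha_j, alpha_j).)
The matrix has rank 5 with 2's on the diagonal. Reading the off-diagonal entries as Dynkin edges (a single edge where a_ij = a_ji = -1; a double or triple edge where a_ij * a_ji = 2 or 3), the diagram is a chain of 3 nodes with a fork of two nodes at one end (D_5). One simple-root ordering that puts it in standard form is (alpha_4, alpha_1, alpha_5, alpha_2, alpha_3). So the algebra is type D_5, i.e. so(10).

D_5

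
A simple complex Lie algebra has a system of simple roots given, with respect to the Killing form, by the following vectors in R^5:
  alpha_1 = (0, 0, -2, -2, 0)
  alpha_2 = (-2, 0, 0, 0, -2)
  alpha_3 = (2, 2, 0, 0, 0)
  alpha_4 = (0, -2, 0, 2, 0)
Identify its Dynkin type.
A_4

Compute the Cartan integers a_ij = 2(alpha_i, alpha_j)/(alpha_j, alpha_j); the resulting 4x4 Cartan matrix is
[[2, 0, 0, -1], [0, 2, -1, 0], [0, -1, 2, -1], [-1, 0, -1, 2]].
All simple roots have the same length, so the diagram is simply laced. The associated Dynkin diagram is a chain of 4 nodes with single edges (A_4), so the type is A_4 (the algebra sl(5)).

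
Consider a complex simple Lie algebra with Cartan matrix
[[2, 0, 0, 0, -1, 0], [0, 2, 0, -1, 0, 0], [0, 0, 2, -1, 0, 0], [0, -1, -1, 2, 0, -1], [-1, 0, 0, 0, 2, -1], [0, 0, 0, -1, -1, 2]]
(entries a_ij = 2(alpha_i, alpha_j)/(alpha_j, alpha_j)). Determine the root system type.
D6

The matrix has rank 6 with 2's on the diagonal. Reading the off-diagonal entries as Dynkin edges (a single edge where a_ij = a_ji = -1; a double or triple edge where a_ij * a_ji = 2 or 3), the diagram is a chain of 4 nodes with a fork of two nodes at one end (D_6). One simple-root ordering that puts it in standard form is (alpha_1, alpha_5, alpha_6, alpha_4, alpha_3, alpha_2). So the algebra is type D_6, i.e. so(12).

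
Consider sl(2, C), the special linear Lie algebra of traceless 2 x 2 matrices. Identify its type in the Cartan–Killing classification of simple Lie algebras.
type A_1

This is sl(2), which has dimension 2^2 - 1 = 3 and rank 2 - 1 = 1 (a Cartan subalgebra is the diagonal traceless matrices). In the classification of classical Lie algebras, the special linear algebra sl(n+1) has type A_n; here n = 1, so the Dynkin diagram is a chain of 1 nodes with single edges (A_1). Hence the type is A_1.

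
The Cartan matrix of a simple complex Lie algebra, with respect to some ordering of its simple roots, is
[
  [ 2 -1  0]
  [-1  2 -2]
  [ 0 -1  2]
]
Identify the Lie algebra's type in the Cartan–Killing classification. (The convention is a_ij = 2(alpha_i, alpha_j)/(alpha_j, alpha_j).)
The matrix has rank 3 with 2's on the diagonal. Reading the off-diagonal entries as Dynkin edges (a single edge where a_ij = a_ji = -1; a double or triple edge where a_ij * a_ji = 2 or 3), the diagram is a chain of 3 nodes with a double edge at one end; the terminal node there is the unique short simple root (B_3). One simple-root ordering that puts it in standard form is (alpha_1, alpha_2, alpha_3). So the algebra is type B_3, i.e. so(7).

B3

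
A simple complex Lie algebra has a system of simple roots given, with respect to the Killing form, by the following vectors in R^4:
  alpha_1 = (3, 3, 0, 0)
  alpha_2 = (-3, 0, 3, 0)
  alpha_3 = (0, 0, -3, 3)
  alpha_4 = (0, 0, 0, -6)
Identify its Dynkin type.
type C_4

Compute the Cartan integers a_ij = 2(alpha_i, alpha_j)/(alpha_j, alpha_j); the resulting 4x4 Cartan matrix is
[[2, -1, 0, 0], [-1, 2, -1, 0], [0, -1, 2, -1], [0, 0, -2, 2]].
The roots have two lengths (squared-length ratio 2:1); the short ones are alpha_{1,2,3}. The associated Dynkin diagram is a chain of 4 nodes with a double edge at one end; the terminal node there is the unique long simple root (C_4), so the type is C_4 (the algebra sp(8)).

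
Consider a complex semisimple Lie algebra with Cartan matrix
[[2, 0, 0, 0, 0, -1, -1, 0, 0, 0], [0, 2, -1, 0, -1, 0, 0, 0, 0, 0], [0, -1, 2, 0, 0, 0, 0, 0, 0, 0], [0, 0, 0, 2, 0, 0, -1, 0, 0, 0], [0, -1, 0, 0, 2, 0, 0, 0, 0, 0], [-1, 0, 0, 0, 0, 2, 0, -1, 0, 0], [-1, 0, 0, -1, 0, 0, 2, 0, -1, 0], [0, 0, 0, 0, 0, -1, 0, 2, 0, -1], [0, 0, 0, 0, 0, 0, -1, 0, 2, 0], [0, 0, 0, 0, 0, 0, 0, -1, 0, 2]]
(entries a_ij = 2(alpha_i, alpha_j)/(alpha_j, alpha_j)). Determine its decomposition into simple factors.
The diagram associated to this matrix has two connected components: the simple roots {alpha_2, alpha_3, alpha_5} form a chain of 3 nodes with single edges (A_3), and {alpha_1, alpha_4, alpha_6, alpha_7, alpha_8, alpha_9, alpha_10} form a chain of 5 nodes with a fork of two nodes at one end (D_7). A semisimple Lie algebra decomposes uniquely as the direct sum of simple ideals, one per connected component of its Dynkin diagram, so g ≅ A_3 ⊕ D_7 (dimension 15 + 91 = 106).

A_3 (sl(4)) + D_7 (so(14))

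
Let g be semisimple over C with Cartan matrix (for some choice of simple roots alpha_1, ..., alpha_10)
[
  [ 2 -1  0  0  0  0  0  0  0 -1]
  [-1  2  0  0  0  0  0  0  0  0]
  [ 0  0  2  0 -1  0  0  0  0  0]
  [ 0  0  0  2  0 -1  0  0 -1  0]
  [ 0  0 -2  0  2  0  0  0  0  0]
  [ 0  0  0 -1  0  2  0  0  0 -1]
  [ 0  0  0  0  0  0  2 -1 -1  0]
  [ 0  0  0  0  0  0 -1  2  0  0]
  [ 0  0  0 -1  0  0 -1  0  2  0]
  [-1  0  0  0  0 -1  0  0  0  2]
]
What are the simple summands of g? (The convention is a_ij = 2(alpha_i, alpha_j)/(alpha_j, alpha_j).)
type A_8 + type B_2

The diagram associated to this matrix has two connected components: the simple roots {alpha_1, alpha_2, alpha_4, alpha_6, alpha_7, alpha_8, alpha_9, alpha_10} form a chain of 8 nodes with single edges (A_8), and {alpha_3, alpha_5} form a chain of 2 nodes with a double edge at one end; the terminal node there is the unique short simple root (B_2). A semisimple Lie algebra decomposes uniquely as the direct sum of simple ideals, one per connected component of its Dynkin diagram, so g ≅ A_8 ⊕ B_2 (dimension 80 + 10 = 90).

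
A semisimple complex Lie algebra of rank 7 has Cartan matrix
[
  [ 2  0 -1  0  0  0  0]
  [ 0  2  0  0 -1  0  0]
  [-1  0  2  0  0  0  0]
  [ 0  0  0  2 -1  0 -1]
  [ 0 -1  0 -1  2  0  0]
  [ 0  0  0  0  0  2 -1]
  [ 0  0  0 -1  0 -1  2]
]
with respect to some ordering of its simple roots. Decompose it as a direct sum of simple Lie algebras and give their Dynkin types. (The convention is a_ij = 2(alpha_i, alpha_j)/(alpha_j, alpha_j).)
The diagram associated to this matrix has two connected components: the simple roots {alpha_1, alpha_3} form a chain of 2 nodes with single edges (A_2), and {alpha_2, alpha_4, alpha_5, alpha_6, alpha_7} form a chain of 5 nodes with single edges (A_5). A semisimple Lie algebra decomposes uniquely as the direct sum of simple ideals, one per connected component of its Dynkin diagram, so g ≅ A_2 ⊕ A_5 (dimension 8 + 35 = 43).

type A_2 + type A_5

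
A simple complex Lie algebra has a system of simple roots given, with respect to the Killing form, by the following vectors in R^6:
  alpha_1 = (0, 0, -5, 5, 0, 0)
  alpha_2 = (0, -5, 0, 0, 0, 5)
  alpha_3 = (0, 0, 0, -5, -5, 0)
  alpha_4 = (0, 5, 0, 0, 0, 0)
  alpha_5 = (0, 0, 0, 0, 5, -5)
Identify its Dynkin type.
B5

Compute the Cartan integers a_ij = 2(alpha_i, alpha_j)/(alpha_j, alpha_j); the resulting 5x5 Cartan matrix is
[[2, 0, -1, 0, 0], [0, 2, 0, -2, -1], [-1, 0, 2, 0, -1], [0, -1, 0, 2, 0], [0, -1, -1, 0, 2]].
The roots have two lengths (squared-length ratio 2:1); the short ones are alpha_{4}. The associated Dynkin diagram is a chain of 5 nodes with a double edge at one end; the terminal node there is the unique short simple root (B_5), so the type is B_5 (the algebra so(11)).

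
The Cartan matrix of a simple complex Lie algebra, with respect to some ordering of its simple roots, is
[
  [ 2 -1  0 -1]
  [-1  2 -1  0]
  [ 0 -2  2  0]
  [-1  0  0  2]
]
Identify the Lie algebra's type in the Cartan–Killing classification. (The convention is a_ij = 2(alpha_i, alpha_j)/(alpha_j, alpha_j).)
type C_4

The matrix has rank 4 with 2's on the diagonal. Reading the off-diagonal entries as Dynkin edges (a single edge where a_ij = a_ji = -1; a double or triple edge where a_ij * a_ji = 2 or 3), the diagram is a chain of 4 nodes with a double edge at one end; the terminal node there is the unique long simple root (C_4). One simple-root ordering that puts it in standard form is (alpha_4, alpha_1, alpha_2, alpha_3). So the algebra is type C_4, i.e. sp(8).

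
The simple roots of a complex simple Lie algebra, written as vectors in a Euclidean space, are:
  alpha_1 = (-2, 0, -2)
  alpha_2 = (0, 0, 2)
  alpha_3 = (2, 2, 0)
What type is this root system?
Compute the Cartan integers a_ij = 2(alpha_i, alpha_j)/(alpha_j, alpha_j); the resulting 3x3 Cartan matrix is
[[2, -2, -1], [-1, 2, 0], [-1, 0, 2]].
The roots have two lengths (squared-length ratio 2:1); the short ones are alpha_{2}. The associated Dynkin diagram is a chain of 3 nodes with a double edge at one end; the terminal node there is the unique short simple root (B_3), so the type is B_3 (the algebra so(7)).

B_3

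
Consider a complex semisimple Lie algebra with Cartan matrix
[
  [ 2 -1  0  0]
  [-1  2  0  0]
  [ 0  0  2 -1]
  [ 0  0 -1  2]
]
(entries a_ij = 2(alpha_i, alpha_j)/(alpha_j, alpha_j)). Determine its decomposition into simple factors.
A_2 ⊕ A_2

The diagram associated to this matrix has two connected components: the simple roots {alpha_1, alpha_2} form a chain of 2 nodes with single edges (A_2), and {alpha_3, alpha_4} form a chain of 2 nodes with single edges (A_2). A semisimple Lie algebra decomposes uniquely as the direct sum of simple ideals, one per connected component of its Dynkin diagram, so g ≅ A_2 ⊕ A_2 (dimension 8 + 8 = 16).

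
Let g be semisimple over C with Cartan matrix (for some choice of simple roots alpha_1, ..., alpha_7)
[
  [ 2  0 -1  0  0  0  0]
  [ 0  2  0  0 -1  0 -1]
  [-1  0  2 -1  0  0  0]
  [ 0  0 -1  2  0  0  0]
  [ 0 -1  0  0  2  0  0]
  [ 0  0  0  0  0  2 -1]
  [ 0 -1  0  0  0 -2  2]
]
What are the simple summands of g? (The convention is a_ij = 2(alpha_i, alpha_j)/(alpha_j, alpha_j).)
The diagram associated to this matrix has two connected components: the simple roots {alpha_1, alpha_3, alpha_4} form a chain of 3 nodes with single edges (A_3), and {alpha_2, alpha_5, alpha_6, alpha_7} form a chain of 4 nodes with a double edge at one end; the terminal node there is the unique short simple root (B_4). A semisimple Lie algebra decomposes uniquely as the direct sum of simple ideals, one per connected component of its Dynkin diagram, so g ≅ A_3 ⊕ B_4 (dimension 15 + 36 = 51).

A3 ⊕ B4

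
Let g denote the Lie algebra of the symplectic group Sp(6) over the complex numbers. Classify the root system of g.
C_3 (sp(6))

This is sp(6), which has dimension 6(6+1)/2 = 21 and rank 6/2 = 3. In the classification of classical Lie algebras, the symplectic algebra sp(2n) has type C_n; here n = 3, so the Dynkin diagram is a chain of 3 nodes with a double edge at one end; the terminal node there is the unique long simple root (C_3). Hence the type is C_3.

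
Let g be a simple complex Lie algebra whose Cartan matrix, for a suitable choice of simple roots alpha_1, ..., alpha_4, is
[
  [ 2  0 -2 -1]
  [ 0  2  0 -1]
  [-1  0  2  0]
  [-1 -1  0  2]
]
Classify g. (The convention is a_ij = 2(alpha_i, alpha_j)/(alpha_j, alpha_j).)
The matrix has rank 4 with 2's on the diagonal. Reading the off-diagonal entries as Dynkin edges (a single edge where a_ij = a_ji = -1; a double or triple edge where a_ij * a_ji = 2 or 3), the diagram is a chain of 4 nodes with a double edge at one end; the terminal node there is the unique short simple root (B_4). One simple-root ordering that puts it in standard form is (alpha_2, alpha_4, alpha_1, alpha_3). So the algebra is type B_4, i.e. so(9).

B_4 (so(9))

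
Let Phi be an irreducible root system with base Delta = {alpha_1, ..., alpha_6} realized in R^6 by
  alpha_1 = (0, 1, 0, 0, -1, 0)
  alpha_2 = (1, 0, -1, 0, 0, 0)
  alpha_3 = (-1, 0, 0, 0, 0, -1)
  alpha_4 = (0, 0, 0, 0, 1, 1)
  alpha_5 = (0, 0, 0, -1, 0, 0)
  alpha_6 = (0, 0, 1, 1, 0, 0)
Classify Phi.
Compute the Cartan integers a_ij = 2(alpha_i, alpha_j)/(alpha_j, alpha_j); the resulting 6x6 Cartan matrix is
[[2, 0, 0, -1, 0, 0], [0, 2, -1, 0, 0, -1], [0, -1, 2, -1, 0, 0], [-1, 0, -1, 2, 0, 0], [0, 0, 0, 0, 2, -1], [0, -1, 0, 0, -2, 2]].
The roots have two lengths (squared-length ratio 2:1); the short ones are alpha_{5}. The associated Dynkin diagram is a chain of 6 nodes with a double edge at one end; the terminal node there is the unique short simple root (B_6), so the type is B_6 (the algebra so(13)).

B_6 (so(13))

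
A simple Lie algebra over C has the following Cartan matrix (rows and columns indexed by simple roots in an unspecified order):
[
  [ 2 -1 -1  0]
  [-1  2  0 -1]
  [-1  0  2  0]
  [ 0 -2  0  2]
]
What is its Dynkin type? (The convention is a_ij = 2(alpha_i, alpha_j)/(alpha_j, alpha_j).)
The matrix has rank 4 with 2's on the diagonal. Reading the off-diagonal entries as Dynkin edges (a single edge where a_ij = a_ji = -1; a double or triple edge where a_ij * a_ji = 2 or 3), the diagram is a chain of 4 nodes with a double edge at one end; the terminal node there is the unique long simple root (C_4). One simple-root ordering that puts it in standard form is (alpha_3, alpha_1, alpha_2, alpha_4). So the algebra is type C_4, i.e. sp(8).

C4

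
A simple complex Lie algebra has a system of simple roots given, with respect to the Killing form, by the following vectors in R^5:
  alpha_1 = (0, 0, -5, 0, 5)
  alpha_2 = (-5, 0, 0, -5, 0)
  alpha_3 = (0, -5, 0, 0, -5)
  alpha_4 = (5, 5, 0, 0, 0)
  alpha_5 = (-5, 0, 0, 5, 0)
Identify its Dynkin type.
Compute the Cartan integers a_ij = 2(alpha_i, alpha_j)/(alpha_j, alpha_j); the resulting 5x5 Cartan matrix is
[[2, 0, -1, 0, 0], [0, 2, 0, -1, 0], [-1, 0, 2, -1, 0], [0, -1, -1, 2, -1], [0, 0, 0, -1, 2]].
All simple roots have the same length, so the diagram is simply laced. The associated Dynkin diagram is a chain of 3 nodes with a fork of two nodes at one end (D_5), so the type is D_5 (the algebra so(10)).

D5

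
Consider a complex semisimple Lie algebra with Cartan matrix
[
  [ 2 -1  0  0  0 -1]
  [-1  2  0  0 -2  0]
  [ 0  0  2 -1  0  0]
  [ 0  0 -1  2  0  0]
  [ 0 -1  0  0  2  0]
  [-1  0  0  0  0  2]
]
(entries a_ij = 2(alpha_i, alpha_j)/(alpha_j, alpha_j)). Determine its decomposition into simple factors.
The diagram associated to this matrix has two connected components: the simple roots {alpha_3, alpha_4} form a chain of 2 nodes with single edges (A_2), and {alpha_1, alpha_2, alpha_5, alpha_6} form a chain of 4 nodes with a double edge at one end; the terminal node there is the unique short simple root (B_4). A semisimple Lie algebra decomposes uniquely as the direct sum of simple ideals, one per connected component of its Dynkin diagram, so g ≅ A_2 ⊕ B_4 (dimension 8 + 36 = 44).

type A_2 ⊕ type B_4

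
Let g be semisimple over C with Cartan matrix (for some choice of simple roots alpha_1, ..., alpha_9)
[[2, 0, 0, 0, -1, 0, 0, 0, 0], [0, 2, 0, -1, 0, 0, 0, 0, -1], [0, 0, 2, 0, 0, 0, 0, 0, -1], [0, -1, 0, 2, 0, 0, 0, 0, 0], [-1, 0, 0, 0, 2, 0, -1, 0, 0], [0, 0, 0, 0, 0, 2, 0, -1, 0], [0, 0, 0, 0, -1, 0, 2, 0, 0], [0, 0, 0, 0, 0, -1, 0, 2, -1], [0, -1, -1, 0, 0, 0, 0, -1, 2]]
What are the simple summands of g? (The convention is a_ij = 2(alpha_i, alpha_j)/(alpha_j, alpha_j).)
The diagram associated to this matrix has two connected components: the simple roots {alpha_1, alpha_5, alpha_7} form a chain of 3 nodes with single edges (A_3), and {alpha_2, alpha_3, alpha_4, alpha_6, alpha_8, alpha_9} form a chain of 5 nodes with one extra node attached to the third node from one end (E_6). A semisimple Lie algebra decomposes uniquely as the direct sum of simple ideals, one per connected component of its Dynkin diagram, so g ≅ A_3 ⊕ E_6 (dimension 15 + 78 = 93).

A_3 (sl(4)) ⊕ E_6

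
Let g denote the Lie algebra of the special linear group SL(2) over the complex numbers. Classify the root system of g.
This is sl(2), which has dimension 2^2 - 1 = 3 and rank 2 - 1 = 1 (a Cartan subalgebra is the diagonal traceless matrices). In the classification of classical Lie algebras, the special linear algebra sl(n+1) has type A_n; here n = 1, so the Dynkin diagram is a chain of 1 nodes with single edges (A_1). Hence the type is A_1.

A_1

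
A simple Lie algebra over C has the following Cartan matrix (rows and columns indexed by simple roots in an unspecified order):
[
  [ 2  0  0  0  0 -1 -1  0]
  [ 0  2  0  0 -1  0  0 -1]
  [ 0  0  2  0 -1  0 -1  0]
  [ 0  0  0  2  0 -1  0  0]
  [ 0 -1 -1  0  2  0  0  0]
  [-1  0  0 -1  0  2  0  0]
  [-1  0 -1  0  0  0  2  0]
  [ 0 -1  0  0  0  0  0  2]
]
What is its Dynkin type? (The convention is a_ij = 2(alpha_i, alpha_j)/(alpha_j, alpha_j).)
The matrix has rank 8 with 2's on the diagonal. Reading the off-diagonal entries as Dynkin edges (a single edge where a_ij = a_ji = -1; a double or triple edge where a_ij * a_ji = 2 or 3), the diagram is a chain of 8 nodes with single edges (A_8). One simple-root ordering that puts it in standard form is (alpha_4, alpha_6, alpha_1, alpha_7, alpha_3, alpha_5, alpha_2, alpha_8). So the algebra is type A_8, i.e. sl(9).

A_8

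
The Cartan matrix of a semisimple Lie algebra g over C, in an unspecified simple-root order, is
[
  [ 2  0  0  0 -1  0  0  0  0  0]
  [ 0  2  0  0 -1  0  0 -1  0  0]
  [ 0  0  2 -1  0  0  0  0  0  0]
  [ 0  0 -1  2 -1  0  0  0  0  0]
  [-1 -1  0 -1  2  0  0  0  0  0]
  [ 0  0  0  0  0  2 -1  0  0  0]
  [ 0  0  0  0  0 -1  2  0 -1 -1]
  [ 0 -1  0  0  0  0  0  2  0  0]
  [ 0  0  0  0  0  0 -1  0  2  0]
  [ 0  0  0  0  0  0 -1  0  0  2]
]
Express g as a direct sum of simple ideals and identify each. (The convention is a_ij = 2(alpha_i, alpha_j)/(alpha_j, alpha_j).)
The diagram associated to this matrix has two connected components: the simple roots {alpha_6, alpha_7, alpha_9, alpha_10} form a chain of 2 nodes with a fork of two nodes at one end (D_4), and {alpha_1, alpha_2, alpha_3, alpha_4, alpha_5, alpha_8} form a chain of 5 nodes with one extra node attached to the third node from one end (E_6). A semisimple Lie algebra decomposes uniquely as the direct sum of simple ideals, one per connected component of its Dynkin diagram, so g ≅ D_4 ⊕ E_6 (dimension 28 + 78 = 106).

D_4 ⊕ E_6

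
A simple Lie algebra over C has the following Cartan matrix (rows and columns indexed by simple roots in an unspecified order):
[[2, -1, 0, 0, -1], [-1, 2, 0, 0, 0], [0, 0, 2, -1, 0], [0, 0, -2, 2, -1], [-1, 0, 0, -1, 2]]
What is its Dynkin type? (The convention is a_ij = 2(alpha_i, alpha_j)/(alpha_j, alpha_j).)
The matrix has rank 5 with 2's on the diagonal. Reading the off-diagonal entries as Dynkin edges (a single edge where a_ij = a_ji = -1; a double or triple edge where a_ij * a_ji = 2 or 3), the diagram is a chain of 5 nodes with a double edge at one end; the terminal node there is the unique short simple root (B_5). One simple-root ordering that puts it in standard form is (alpha_2, alpha_1, alpha_5, alpha_4, alpha_3). So the algebra is type B_5, i.e. so(11).

B_5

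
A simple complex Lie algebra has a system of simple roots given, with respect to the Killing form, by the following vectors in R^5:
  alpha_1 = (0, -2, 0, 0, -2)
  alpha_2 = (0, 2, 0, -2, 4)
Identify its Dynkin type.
Compute the Cartan integers a_ij = 2(alpha_i, alpha_j)/(alpha_j, alpha_j); the resulting 2x2 Cartan matrix is
[[2, -1], [-3, 2]].
The roots have two lengths (squared-length ratio 3:1); the short ones are alpha_{1}. The associated Dynkin diagram is two nodes joined by a triple edge (G_2), so the type is G_2.

type G_2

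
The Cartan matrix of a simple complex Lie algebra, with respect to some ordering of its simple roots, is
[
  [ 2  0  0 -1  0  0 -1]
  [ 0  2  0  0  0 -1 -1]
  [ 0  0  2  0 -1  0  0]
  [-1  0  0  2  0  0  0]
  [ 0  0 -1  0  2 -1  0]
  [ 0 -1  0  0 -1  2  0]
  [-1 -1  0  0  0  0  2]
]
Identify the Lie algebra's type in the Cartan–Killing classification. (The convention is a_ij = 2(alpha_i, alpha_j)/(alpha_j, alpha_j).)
A_7

The matrix has rank 7 with 2's on the diagonal. Reading the off-diagonal entries as Dynkin edges (a single edge where a_ij = a_ji = -1; a double or triple edge where a_ij * a_ji = 2 or 3), the diagram is a chain of 7 nodes with single edges (A_7). One simple-root ordering that puts it in standard form is (alpha_4, alpha_1, alpha_7, alpha_2, alpha_6, alpha_5, alpha_3). So the algebra is type A_7, i.e. sl(8).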